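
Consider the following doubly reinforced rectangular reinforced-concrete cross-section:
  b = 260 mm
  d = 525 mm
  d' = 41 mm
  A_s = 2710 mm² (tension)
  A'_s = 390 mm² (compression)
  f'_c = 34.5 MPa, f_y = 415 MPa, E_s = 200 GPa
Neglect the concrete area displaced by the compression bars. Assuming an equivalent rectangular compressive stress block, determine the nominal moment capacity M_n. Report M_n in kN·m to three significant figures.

M_n ≈ 523 kN·m

Assume both tension and compression steel yield.
Net tension couple steel: A_s − A'_s = 2320 mm².
a = (A_s − A'_s) f_y / (0.85 f'_c b) = 962800/(0.85 × 34.5 × 260) = 126.28 mm.
c = a/β₁ = 126.28/0.804 = 157.06 mm; ε'_s = 0.003(c − d')/c = 0.0022 ≥ f_y/E_s = 0.0021, so compression steel does yield.
M_n = (A_s − A'_s) f_y (d − a/2) + A'_s f_y (d − d') = [962800 × (525 − 63.14) + 161850 × (525 − 41)] × 10⁻⁶ = 444.68 + 78.34 = 523.02 kN·m.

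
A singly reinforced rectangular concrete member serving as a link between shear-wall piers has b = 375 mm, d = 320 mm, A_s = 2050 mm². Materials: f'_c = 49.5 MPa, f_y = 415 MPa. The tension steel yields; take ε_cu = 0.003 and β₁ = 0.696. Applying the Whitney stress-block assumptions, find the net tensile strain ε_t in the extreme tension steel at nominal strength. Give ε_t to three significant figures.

a = A_s f_y/(0.85 f'_c b) = 53.92 mm.
β₁ = 0.696, so c = a/β₁ = 53.92/0.696 = 77.47 mm.
From the linear strain diagram with ε_cu = 0.003: ε_t = 0.003 (d − c)/c = 0.003 × (320 − 77.47)/77.47 = 0.00939.
Since ε_t ≥ 0.005, the section is tension-controlled.

ε_t ≈ 0.00939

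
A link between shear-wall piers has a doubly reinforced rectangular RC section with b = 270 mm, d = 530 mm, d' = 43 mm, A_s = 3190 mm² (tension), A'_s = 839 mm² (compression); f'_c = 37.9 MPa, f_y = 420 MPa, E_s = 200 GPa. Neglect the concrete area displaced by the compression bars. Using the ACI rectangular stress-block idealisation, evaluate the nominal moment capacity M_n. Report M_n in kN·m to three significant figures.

Assume both tension and compression steel yield.
Net tension couple steel: A_s − A'_s = 2351 mm².
a = (A_s − A'_s) f_y / (0.85 f'_c b) = 987420/(0.85 × 37.9 × 270) = 113.52 mm.
c = a/β₁ = 113.52/0.779 = 145.73 mm; ε'_s = 0.003(c − d')/c = 0.0021 ≥ f_y/E_s = 0.0021, so compression steel does yield.
M_n = (A_s − A'_s) f_y (d − a/2) + A'_s f_y (d − d') = [987420 × (530 − 56.76) + 352380 × (530 − 43)] × 10⁻⁶ = 467.29 + 171.61 = 638.90 kN·m.

M_n ≈ 639 kN·m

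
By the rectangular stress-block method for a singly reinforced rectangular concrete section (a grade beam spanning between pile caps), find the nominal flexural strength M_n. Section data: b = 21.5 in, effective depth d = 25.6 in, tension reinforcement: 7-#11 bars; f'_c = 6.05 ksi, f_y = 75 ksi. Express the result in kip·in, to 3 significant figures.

A_s = 7 × 1.56 = 10.92 in².
T = A_s f_y = 10.92 × 75 = 819 kips.
a = T/(0.85 f'_c b) = 819/(0.85 × 6.05 × 21.5) = 7.407 in.
M_n = T(d − a/2) = 819 × (25.6 − 3.7035) = 17933.2 kip·in.

M_n ≈ 17900 kip·in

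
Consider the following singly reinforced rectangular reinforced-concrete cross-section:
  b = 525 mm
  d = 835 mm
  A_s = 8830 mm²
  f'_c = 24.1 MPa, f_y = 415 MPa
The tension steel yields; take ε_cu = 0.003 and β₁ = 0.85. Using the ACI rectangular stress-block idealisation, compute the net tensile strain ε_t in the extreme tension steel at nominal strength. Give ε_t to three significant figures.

a = A_s f_y/(0.85 f'_c b) = 340.73 mm.
β₁ = 0.85, so c = a/β₁ = 340.73/0.85 = 400.86 mm.
From the linear strain diagram with ε_cu = 0.003: ε_t = 0.003 (d − c)/c = 0.003 × (835 − 400.86)/400.86 = 0.00325.
ε_t < 0.004 — the section is over-reinforced for flexure under ACI limits.

ε_t ≈ 0.00325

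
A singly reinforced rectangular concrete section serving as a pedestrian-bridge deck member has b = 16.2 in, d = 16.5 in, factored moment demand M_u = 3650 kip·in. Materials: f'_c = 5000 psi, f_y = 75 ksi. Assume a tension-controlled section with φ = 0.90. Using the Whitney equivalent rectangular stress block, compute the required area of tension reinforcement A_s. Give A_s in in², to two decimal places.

A_s ≈ 3.74 in²

M_n = M_u/φ = 3650/0.90 = 4055.56 kip·in.
From M_n = 0.85 f'_c a b (d − a/2):
a = d − √(d² − 2M_n/(0.85 f'_c b)) = 16.5 − √(16.5² − 2 × 4055.56/(0.85 × 5 × 16.2)) = 4.073 in.
A_s = 0.85 f'_c a b / f_y = 0.85 × 5 × 4.073 × 16.2 / 75 = 3.739 in².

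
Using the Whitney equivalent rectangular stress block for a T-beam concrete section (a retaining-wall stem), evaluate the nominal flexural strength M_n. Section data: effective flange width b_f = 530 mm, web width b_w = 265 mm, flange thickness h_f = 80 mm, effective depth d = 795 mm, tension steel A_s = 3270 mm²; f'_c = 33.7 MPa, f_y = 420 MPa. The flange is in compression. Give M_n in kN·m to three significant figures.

Tension: T = A_s f_y = 3270 × 420 = 1373400 N.
Try a within the flange: a = T/(0.85 f'_c b_f) = 1373400/(0.85 × 33.7 × 530) = 90.46 mm.
a = 90.46 > h_f = 80 mm: the block extends into the web. Split into flange-overhang and web parts.
C_f = 0.85 f'_c (b_f − b_w) h_f = 0.85 × 33.7 × (530 − 265) × 80 = 607274 N.
Remaining web compression depth: a_w = (T − C_f)/(0.85 f'_c b_w) = (1373400 − 607274)/(0.85 × 33.7 × 265) = 100.93 mm.
M_n = C_f(d − h_f/2) + (T − C_f)(d − a_w/2) = 607274 × (795 − 40) + 766126 × (795 − 50.465) = 458.49 + 570.41 = 1028.90 × 10⁶ N·mm.
M_n = 1028.90 kN·m.

M_n ≈ 1030 kN·m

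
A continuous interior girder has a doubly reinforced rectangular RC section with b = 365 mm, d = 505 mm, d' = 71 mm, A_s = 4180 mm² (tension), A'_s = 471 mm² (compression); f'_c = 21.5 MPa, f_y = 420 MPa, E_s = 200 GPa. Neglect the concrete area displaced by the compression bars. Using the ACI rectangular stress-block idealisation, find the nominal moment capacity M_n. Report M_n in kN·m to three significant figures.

M_n ≈ 691 kN·m

Assume both tension and compression steel yield.
Net tension couple steel: A_s − A'_s = 3709 mm².
a = (A_s − A'_s) f_y / (0.85 f'_c b) = 1557780/(0.85 × 21.5 × 365) = 233.54 mm.
c = a/β₁ = 233.54/0.85 = 274.75 mm; ε'_s = 0.003(c − d')/c = 0.0022 ≥ f_y/E_s = 0.0021, so compression steel does yield.
M_n = (A_s − A'_s) f_y (d − a/2) + A'_s f_y (d − d') = [1557780 × (505 − 116.77) + 197820 × (505 − 71)] × 10⁻⁶ = 604.78 + 85.85 = 690.63 kN·m.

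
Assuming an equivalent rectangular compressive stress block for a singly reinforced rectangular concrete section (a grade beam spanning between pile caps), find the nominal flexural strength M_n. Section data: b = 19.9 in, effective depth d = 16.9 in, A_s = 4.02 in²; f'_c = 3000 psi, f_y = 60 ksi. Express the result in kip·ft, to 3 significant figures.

T = A_s f_y = 4.02 × 60 = 241.2 kips.
a = T/(0.85 f'_c b) = 241.2/(0.85 × 3 × 19.9) = 4.753 in.
M_n = T(d − a/2) = 241.2 × (16.9 − 2.3765) = 3503.1 kip·in = 3503.1/12 = 291.93 kip·ft.

M_n ≈ 292 kip·ft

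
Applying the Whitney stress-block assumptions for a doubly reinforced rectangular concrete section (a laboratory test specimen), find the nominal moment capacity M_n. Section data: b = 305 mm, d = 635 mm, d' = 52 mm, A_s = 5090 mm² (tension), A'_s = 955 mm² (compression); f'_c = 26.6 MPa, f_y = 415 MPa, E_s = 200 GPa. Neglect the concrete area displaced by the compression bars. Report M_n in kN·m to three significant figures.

M_n ≈ 1110 kN·m

Assume both tension and compression steel yield.
Net tension couple steel: A_s − A'_s = 4135 mm².
a = (A_s − A'_s) f_y / (0.85 f'_c b) = 1716025/(0.85 × 26.6 × 305) = 248.84 mm.
c = a/β₁ = 248.84/0.85 = 292.75 mm; ε'_s = 0.003(c − d')/c = 0.0025 ≥ f_y/E_s = 0.0021, so compression steel does yield.
M_n = (A_s − A'_s) f_y (d − a/2) + A'_s f_y (d − d') = [1716025 × (635 − 124.42) + 396325 × (635 − 52)] × 10⁻⁶ = 876.17 + 231.06 = 1107.23 kN·m.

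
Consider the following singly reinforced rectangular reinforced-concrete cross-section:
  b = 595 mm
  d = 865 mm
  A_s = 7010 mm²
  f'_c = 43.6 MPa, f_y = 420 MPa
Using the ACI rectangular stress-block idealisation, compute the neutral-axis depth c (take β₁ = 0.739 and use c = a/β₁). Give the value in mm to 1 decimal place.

T = A_s f_y = 7010 × 420 = 2944200 N = 2944.2 kN.
Setting C = 0.85 f'_c a b equal to T: a = 2944200/(0.85 × 43.6 × 595) = 133.520 mm.
With β₁ = 0.739, c = a/β₁ = 133.520/0.739 = 180.7 mm.

c ≈ 180.7 mm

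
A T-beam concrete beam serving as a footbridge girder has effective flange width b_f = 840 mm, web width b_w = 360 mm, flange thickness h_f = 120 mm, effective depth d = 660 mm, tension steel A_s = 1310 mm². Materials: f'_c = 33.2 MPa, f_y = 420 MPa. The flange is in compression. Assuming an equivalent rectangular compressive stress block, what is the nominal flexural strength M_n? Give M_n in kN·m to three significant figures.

M_n ≈ 357 kN·m

Tension: T = A_s f_y = 1310 × 420 = 550200 N.
Try a within the flange: a = T/(0.85 f'_c b_f) = 550200/(0.85 × 33.2 × 840) = 23.21 mm.
Since a = 23.21 ≤ h_f = 120 mm, the stress block lies entirely in the flange; analyse as a rectangular beam of width b_f.
M_n = T(d − a/2) = 550200 × (660 − 11.605) = 356.75 × 10⁶ N·mm.
M_n = 356.75 kN·m.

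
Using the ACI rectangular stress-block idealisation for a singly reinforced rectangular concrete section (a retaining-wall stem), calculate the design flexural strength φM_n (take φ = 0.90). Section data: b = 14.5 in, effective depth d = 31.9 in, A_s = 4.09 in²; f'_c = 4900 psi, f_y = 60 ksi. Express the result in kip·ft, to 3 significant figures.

φM_n ≈ 550 kip·ft

T = A_s f_y = 4.09 × 60 = 245.4 kips.
a = T/(0.85 f'_c b) = 245.4/(0.85 × 4.9 × 14.5) = 4.063 in.
M_n = T(d − a/2) = 245.4 × (31.9 − 2.0315) = 7329.7 kip·in = 7329.7/12 = 610.81 kip·ft.
φM_n = 0.90 × 610.81 = 549.73 kip·ft.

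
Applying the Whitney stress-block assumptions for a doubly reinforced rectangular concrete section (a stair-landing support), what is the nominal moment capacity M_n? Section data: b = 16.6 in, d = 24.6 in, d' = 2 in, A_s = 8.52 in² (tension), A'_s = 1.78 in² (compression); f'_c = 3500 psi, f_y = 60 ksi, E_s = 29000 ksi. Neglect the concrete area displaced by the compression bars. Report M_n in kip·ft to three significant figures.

M_n ≈ 892 kip·ft

Assume both steels yield.
a = (A_s − A'_s) f_y/(0.85 f'_c b) = (8.52 − 1.78) × 60/(0.85 × 3.5 × 16.6) = 8.189 in.
c = a/β₁ = 8.189/0.85 = 9.634 in; ε'_s = 0.003(c − d')/c = 0.0024 ≥ ε_y = 0.0021, so the compression steel yields.
M_n = (A_s − A'_s) f_y (d − a/2) + A'_s f_y (d − d') = 404.4 × (24.6 − 4.0945) + 106.8 × (24.6 − 2) = 8292.4 + 2413.7 = 10706.1 kip·in = 10706.1/12 = 892.18 kip·ft.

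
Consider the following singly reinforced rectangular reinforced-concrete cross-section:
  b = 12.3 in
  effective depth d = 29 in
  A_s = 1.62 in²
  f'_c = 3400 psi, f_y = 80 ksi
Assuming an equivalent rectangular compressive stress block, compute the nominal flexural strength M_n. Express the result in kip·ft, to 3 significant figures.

M_n ≈ 294 kip·ft

T = A_s f_y = 1.62 × 80 = 129.6 kips.
a = T/(0.85 f'_c b) = 129.6/(0.85 × 3.4 × 12.3) = 3.646 in.
M_n = T(d − a/2) = 129.6 × (29 − 1.823) = 3522.1 kip·in = 3522.1/12 = 293.51 kip·ft.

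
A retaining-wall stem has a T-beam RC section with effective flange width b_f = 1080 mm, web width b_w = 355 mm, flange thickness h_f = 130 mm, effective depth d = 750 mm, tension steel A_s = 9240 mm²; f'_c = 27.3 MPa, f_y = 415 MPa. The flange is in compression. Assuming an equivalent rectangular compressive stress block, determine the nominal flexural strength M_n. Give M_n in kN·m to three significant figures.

Tension: T = A_s f_y = 9240 × 415 = 3834600 N.
Try a within the flange: a = T/(0.85 f'_c b_f) = 3834600/(0.85 × 27.3 × 1080) = 153.01 mm.
a = 153.01 > h_f = 130 mm: the block extends into the web. Split into flange-overhang and web parts.
C_f = 0.85 f'_c (b_f − b_w) h_f = 0.85 × 27.3 × (1080 − 355) × 130 = 2187071 N.
Remaining web compression depth: a_w = (T − C_f)/(0.85 f'_c b_w) = (3834600 − 2187071)/(0.85 × 27.3 × 355) = 200.00 mm.
M_n = C_f(d − h_f/2) + (T − C_f)(d − a_w/2) = 2187071 × (750 − 65) + 1647529 × (750 − 100) = 1498.14 + 1070.89 = 2569.03 × 10⁶ N·mm.
M_n = 2569.03 kN·m.

M_n ≈ 2570 kN·m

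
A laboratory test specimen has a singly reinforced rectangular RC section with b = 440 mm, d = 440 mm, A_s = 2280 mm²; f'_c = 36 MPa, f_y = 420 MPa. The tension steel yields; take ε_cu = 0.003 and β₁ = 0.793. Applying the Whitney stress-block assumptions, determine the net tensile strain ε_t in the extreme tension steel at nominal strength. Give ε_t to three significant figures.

a = A_s f_y/(0.85 f'_c b) = 71.12 mm.
β₁ = 0.793, so c = a/β₁ = 71.12/0.793 = 89.68 mm.
From the linear strain diagram with ε_cu = 0.003: ε_t = 0.003 (d − c)/c = 0.003 × (440 − 89.68)/89.68 = 0.0117.
Since ε_t ≥ 0.005, the section is tension-controlled.

ε_t ≈ 0.0117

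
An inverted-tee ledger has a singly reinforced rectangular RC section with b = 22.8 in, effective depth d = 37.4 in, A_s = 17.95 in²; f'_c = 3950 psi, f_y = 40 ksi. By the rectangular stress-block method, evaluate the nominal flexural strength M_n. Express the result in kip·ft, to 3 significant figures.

M_n ≈ 1960 kip·ft

T = A_s f_y = 17.95 × 40 = 718 kips.
a = T/(0.85 f'_c b) = 718/(0.85 × 3.95 × 22.8) = 9.379 in.
M_n = T(d − a/2) = 718 × (37.4 − 4.6895) = 23486.1 kip·in = 23486.1/12 = 1957.18 kip·ft.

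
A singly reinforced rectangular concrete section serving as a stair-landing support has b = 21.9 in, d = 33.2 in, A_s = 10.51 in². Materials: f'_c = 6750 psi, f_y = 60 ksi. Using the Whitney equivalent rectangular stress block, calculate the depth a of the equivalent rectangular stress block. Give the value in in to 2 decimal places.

T = A_s f_y = 10.51 × 60 = 630.6 kips.
a = T/(0.85 f'_c b) = 630.6/(0.85 × 6.75 × 21.9) = 5.02 in.

a ≈ 5.02 in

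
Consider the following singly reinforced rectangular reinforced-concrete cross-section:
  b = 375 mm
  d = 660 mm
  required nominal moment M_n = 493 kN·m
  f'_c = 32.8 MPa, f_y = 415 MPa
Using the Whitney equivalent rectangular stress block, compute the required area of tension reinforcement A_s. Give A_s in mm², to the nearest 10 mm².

A_s ≈ 1910 mm²

With M_n = 0.85 f'_c a b (d − a/2), solve the quadratic for a:
a = d − √(d² − 2M_n/(0.85 f'_c b)) = 660 − √(660² − 2 × 493×10⁶/(0.85 × 32.8 × 375)) = 75.80 mm.
A_s = 0.85 f'_c a b / f_y = 0.85 × 32.8 × 75.80 × 375 / 415 = 1909.6 mm².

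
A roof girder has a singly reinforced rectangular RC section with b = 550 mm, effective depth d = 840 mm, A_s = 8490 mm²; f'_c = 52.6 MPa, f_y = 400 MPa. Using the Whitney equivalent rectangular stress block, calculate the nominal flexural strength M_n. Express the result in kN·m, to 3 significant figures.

M_n ≈ 2620 kN·m

T = A_s f_y = 8490 × 400 = 3396000 N = 3396 kN.
From C = T: a = T/(0.85 f'_c b) = 3396000/(0.85 × 52.6 × 550) = 138.10 mm.
M_n = T(d − a/2) = 3396 kN × (840 − 69.05) mm = 2618.15 kN·m.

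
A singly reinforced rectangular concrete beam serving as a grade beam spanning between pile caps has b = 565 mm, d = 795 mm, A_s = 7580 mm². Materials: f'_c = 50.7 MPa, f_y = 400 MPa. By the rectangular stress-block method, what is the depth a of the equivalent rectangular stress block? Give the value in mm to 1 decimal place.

a ≈ 124.5 mm

T = A_s f_y = 7580 × 400 = 3032000 N = 3032 kN.
Setting C = 0.85 f'_c a b equal to T: a = 3032000/(0.85 × 50.7 × 565) = 124.5 mm.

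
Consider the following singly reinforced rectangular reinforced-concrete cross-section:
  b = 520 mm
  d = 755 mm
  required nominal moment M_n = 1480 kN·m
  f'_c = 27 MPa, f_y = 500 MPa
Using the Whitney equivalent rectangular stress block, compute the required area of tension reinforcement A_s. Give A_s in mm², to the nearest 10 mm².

With M_n = 0.85 f'_c a b (d − a/2), solve the quadratic for a:
a = d − √(d² − 2M_n/(0.85 f'_c b)) = 755 − √(755² − 2 × 1480×10⁶/(0.85 × 27 × 520)) = 187.55 mm.
A_s = 0.85 f'_c a b / f_y = 0.85 × 27 × 187.55 × 520 / 500 = 4476.4 mm².

A_s ≈ 4480 mm²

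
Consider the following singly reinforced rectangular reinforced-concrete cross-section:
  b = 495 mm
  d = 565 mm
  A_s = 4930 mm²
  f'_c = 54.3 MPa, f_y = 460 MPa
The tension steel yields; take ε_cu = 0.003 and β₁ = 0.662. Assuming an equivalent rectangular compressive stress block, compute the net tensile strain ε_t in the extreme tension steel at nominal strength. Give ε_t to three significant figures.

ε_t ≈ 0.00830

a = A_s f_y/(0.85 f'_c b) = 99.26 mm.
β₁ = 0.662, so c = a/β₁ = 99.26/0.662 = 149.94 mm.
From the linear strain diagram with ε_cu = 0.003: ε_t = 0.003 (d − c)/c = 0.003 × (565 − 149.94)/149.94 = 0.00830.
Since ε_t ≥ 0.005, the section is tension-controlled.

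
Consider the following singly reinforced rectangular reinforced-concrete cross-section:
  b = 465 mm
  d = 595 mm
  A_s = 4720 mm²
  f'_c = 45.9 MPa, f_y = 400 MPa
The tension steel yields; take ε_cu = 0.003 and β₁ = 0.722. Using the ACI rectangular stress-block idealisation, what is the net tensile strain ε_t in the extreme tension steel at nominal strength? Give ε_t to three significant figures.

ε_t ≈ 0.00938

a = A_s f_y/(0.85 f'_c b) = 104.07 mm.
β₁ = 0.722, so c = a/β₁ = 104.07/0.722 = 144.14 mm.
From the linear strain diagram with ε_cu = 0.003: ε_t = 0.003 (d − c)/c = 0.003 × (595 − 144.14)/144.14 = 0.00938.
Since ε_t ≥ 0.005, the section is tension-controlled.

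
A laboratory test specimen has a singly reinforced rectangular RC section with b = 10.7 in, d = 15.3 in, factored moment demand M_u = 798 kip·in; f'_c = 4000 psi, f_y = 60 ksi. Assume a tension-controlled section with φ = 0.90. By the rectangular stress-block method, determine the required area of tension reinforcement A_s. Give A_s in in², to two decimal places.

A_s ≈ 1.02 in²

M_n = M_u/φ = 798/0.90 = 886.667 kip·in.
From M_n = 0.85 f'_c a b (d − a/2):
a = d − √(d² − 2M_n/(0.85 f'_c b)) = 15.3 − √(15.3² − 2 × 886.667/(0.85 × 4 × 10.7)) = 1.686 in.
A_s = 0.85 f'_c a b / f_y = 0.85 × 4 × 1.686 × 10.7 / 60 = 1.022 in².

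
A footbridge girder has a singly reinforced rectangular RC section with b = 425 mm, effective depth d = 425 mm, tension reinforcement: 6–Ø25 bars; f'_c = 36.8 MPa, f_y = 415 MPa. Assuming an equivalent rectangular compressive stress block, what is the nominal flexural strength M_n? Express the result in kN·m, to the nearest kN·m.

M_n ≈ 463 kN·m

A_s = 6 × 491 = 2946 mm².
T = A_s f_y = 2946 × 415 = 1222590 N = 1222.59 kN.
From C = T: a = T/(0.85 f'_c b) = 1222590/(0.85 × 36.8 × 425) = 91.97 mm.
M_n = T(d − a/2) = 1222.59 kN × (425 − 45.985) mm = 463.38 kN·m.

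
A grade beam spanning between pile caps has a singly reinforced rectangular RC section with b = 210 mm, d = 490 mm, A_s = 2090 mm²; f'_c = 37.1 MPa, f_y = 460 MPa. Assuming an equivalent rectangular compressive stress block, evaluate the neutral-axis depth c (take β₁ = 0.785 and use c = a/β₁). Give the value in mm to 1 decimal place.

c ≈ 184.9 mm

T = A_s f_y = 2090 × 460 = 961400 N = 961.4 kN.
Setting C = 0.85 f'_c a b equal to T: a = 961400/(0.85 × 37.1 × 210) = 145.175 mm.
With β₁ = 0.785, c = a/β₁ = 145.175/0.785 = 184.9 mm.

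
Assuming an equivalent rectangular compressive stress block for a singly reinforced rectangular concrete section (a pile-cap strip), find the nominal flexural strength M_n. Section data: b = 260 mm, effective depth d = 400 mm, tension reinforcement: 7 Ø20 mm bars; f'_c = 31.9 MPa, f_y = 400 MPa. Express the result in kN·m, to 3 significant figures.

M_n ≈ 297 kN·m

A_s = 7 × 314 = 2198 mm².
T = A_s f_y = 2198 × 400 = 879200 N = 879.2 kN.
From C = T: a = T/(0.85 f'_c b) = 879200/(0.85 × 31.9 × 260) = 124.71 mm.
M_n = T(d − a/2) = 879.2 kN × (400 − 62.355) mm = 296.86 kN·m.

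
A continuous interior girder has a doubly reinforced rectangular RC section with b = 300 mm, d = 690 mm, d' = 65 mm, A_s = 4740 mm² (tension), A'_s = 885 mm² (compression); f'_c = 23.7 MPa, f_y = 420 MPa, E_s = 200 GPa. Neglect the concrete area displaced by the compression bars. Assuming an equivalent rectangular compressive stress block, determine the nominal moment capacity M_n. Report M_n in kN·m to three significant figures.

Assume both tension and compression steel yield.
Net tension couple steel: A_s − A'_s = 3855 mm².
a = (A_s − A'_s) f_y / (0.85 f'_c b) = 1619100/(0.85 × 23.7 × 300) = 267.91 mm.
c = a/β₁ = 267.91/0.85 = 315.19 mm; ε'_s = 0.003(c − d')/c = 0.0024 ≥ f_y/E_s = 0.0021, so compression steel does yield.
M_n = (A_s − A'_s) f_y (d − a/2) + A'_s f_y (d − d') = [1619100 × (690 − 133.955) + 371700 × (690 − 65)] × 10⁻⁶ = 900.29 + 232.31 = 1132.60 kN·m.

M_n ≈ 1130 kN·m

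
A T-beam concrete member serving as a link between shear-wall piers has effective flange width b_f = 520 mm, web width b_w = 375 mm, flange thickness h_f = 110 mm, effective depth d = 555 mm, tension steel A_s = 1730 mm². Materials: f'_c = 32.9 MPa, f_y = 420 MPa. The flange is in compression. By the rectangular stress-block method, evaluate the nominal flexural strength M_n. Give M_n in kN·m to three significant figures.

Tension: T = A_s f_y = 1730 × 420 = 726600 N.
Try a within the flange: a = T/(0.85 f'_c b_f) = 726600/(0.85 × 32.9 × 520) = 49.97 mm.
Since a = 49.97 ≤ h_f = 110 mm, the stress block lies entirely in the flange; analyse as a rectangular beam of width b_f.
M_n = T(d − a/2) = 726600 × (555 − 24.985) = 385.11 × 10⁶ N·mm.
M_n = 385.11 kN·m.

M_n ≈ 385 kN·m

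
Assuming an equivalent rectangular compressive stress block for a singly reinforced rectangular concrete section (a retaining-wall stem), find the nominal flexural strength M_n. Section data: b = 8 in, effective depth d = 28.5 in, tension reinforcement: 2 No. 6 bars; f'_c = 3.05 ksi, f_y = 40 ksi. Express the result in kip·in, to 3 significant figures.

A_s = 2 × 0.44 = 0.88 in².
T = A_s f_y = 0.88 × 40 = 35.2 kips.
a = T/(0.85 f'_c b) = 35.2/(0.85 × 3.05 × 8) = 1.697 in.
M_n = T(d − a/2) = 35.2 × (28.5 − 0.8485) = 973.3 kip·in.

M_n ≈ 973 kip·in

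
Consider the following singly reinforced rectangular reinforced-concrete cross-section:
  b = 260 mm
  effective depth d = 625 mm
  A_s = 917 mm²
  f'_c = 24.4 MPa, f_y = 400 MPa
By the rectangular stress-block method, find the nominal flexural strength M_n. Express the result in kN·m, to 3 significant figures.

M_n ≈ 217 kN·m

T = A_s f_y = 917 × 400 = 366800 N = 366.8 kN.
From C = T: a = T/(0.85 f'_c b) = 366800/(0.85 × 24.4 × 260) = 68.02 mm.
M_n = T(d − a/2) = 366.8 kN × (625 − 34.01) mm = 216.78 kN·m.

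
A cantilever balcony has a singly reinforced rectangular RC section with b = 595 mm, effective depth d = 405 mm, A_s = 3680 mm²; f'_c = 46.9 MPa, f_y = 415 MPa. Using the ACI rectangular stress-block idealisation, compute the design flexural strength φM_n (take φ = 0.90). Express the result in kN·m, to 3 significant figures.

φM_n ≈ 512 kN·m

T = A_s f_y = 3680 × 415 = 1527200 N = 1527.2 kN.
From C = T: a = T/(0.85 f'_c b) = 1527200/(0.85 × 46.9 × 595) = 64.39 mm.
M_n = T(d − a/2) = 1527.2 kN × (405 − 32.195) mm = 569.35 kN·m.
φM_n = 0.90 × 569.35 = 512.42 kN·m.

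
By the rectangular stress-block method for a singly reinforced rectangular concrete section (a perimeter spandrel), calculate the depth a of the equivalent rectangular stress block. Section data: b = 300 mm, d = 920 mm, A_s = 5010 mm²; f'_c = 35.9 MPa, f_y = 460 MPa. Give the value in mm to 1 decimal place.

T = A_s f_y = 5010 × 460 = 2304600 N = 2304.6 kN.
Setting C = 0.85 f'_c a b equal to T: a = 2304600/(0.85 × 35.9 × 300) = 251.7 mm.

a ≈ 251.7 mm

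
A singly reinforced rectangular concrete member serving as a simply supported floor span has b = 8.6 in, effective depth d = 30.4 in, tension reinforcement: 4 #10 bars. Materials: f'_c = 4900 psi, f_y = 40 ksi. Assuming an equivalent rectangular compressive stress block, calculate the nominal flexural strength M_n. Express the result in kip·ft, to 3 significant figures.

A_s = 4 × 1.27 = 5.08 in².
T = A_s f_y = 5.08 × 40 = 203.2 kips.
a = T/(0.85 f'_c b) = 203.2/(0.85 × 4.9 × 8.6) = 5.673 in.
M_n = T(d − a/2) = 203.2 × (30.4 − 2.8365) = 5600.9 kip·in = 5600.9/12 = 466.74 kip·ft.

M_n ≈ 467 kip·ft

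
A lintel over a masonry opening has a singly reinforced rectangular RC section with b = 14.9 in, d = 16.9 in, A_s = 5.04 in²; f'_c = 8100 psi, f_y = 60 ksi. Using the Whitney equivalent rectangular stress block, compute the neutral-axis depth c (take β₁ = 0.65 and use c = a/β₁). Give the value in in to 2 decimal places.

T = A_s f_y = 5.04 × 60 = 302.4 kips.
a = T/(0.85 f'_c b) = 302.4/(0.85 × 8.1 × 14.9) = 2.9478 in.
With β₁ = 0.65, c = a/β₁ = 2.9478/0.65 = 4.54 in.

c ≈ 4.54 in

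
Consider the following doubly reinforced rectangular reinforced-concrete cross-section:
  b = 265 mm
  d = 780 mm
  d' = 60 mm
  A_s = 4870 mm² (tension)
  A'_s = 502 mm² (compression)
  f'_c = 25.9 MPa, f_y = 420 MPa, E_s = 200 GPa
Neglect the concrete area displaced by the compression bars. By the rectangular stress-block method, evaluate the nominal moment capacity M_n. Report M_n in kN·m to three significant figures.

Assume both tension and compression steel yield.
Net tension couple steel: A_s − A'_s = 4368 mm².
a = (A_s − A'_s) f_y / (0.85 f'_c b) = 1834560/(0.85 × 25.9 × 265) = 314.46 mm.
c = a/β₁ = 314.46/0.85 = 369.95 mm; ε'_s = 0.003(c − d')/c = 0.0025 ≥ f_y/E_s = 0.0021, so compression steel does yield.
M_n = (A_s − A'_s) f_y (d − a/2) + A'_s f_y (d − d') = [1834560 × (780 − 157.23) + 210840 × (780 − 60)] × 10⁻⁶ = 1142.51 + 151.80 = 1294.31 kN·m.

M_n ≈ 1290 kN·m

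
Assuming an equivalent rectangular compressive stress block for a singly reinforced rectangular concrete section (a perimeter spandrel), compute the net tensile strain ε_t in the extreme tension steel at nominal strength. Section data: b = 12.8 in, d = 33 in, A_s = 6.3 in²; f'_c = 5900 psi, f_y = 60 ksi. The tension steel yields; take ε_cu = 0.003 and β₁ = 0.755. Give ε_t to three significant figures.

ε_t ≈ 0.00969

a = A_s f_y/(0.85 f'_c b) = 5.889 in.
β₁ = 0.755, so c = a/β₁ = 5.889/0.755 = 7.800 in.
From the linear strain diagram with ε_cu = 0.003: ε_t = 0.003 (d − c)/c = 0.003 × (33 − 7.800)/7.800 = 0.00969.
Since ε_t ≥ 0.005, the section is tension-controlled.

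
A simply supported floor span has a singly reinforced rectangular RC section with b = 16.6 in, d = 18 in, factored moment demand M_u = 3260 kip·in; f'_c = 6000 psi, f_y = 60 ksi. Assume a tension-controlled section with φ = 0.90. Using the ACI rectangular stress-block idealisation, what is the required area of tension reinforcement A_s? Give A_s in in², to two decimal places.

A_s ≈ 3.61 in²

M_n = M_u/φ = 3260/0.90 = 3622.22 kip·in.
From M_n = 0.85 f'_c a b (d − a/2):
a = d − √(d² − 2M_n/(0.85 f'_c b)) = 18 − √(18² − 2 × 3622.22/(0.85 × 6 × 16.6)) = 2.559 in.
A_s = 0.85 f'_c a b / f_y = 0.85 × 6 × 2.559 × 16.6 / 60 = 3.611 in².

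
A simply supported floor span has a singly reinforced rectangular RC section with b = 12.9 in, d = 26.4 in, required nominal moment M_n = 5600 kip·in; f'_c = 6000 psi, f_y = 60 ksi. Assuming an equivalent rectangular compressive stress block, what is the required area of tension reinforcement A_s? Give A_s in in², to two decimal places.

From M_n = 0.85 f'_c a b (d − a/2):
a = d − √(d² − 2M_n/(0.85 f'_c b)) = 26.4 − √(26.4² − 2 × 5600/(0.85 × 6 × 12.9)) = 3.450 in.
A_s = 0.85 f'_c a b / f_y = 0.85 × 6 × 3.450 × 12.9 / 60 = 3.783 in².

A_s ≈ 3.78 in²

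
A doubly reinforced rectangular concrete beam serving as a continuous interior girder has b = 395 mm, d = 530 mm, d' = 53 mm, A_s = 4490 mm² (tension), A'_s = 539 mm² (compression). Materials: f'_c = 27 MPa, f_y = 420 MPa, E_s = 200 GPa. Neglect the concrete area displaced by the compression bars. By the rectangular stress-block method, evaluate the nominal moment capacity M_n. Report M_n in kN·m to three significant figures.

M_n ≈ 836 kN·m

Assume both tension and compression steel yield.
Net tension couple steel: A_s − A'_s = 3951 mm².
a = (A_s − A'_s) f_y / (0.85 f'_c b) = 1659420/(0.85 × 27 × 395) = 183.05 mm.
c = a/β₁ = 183.05/0.85 = 215.35 mm; ε'_s = 0.003(c − d')/c = 0.0023 ≥ f_y/E_s = 0.0021, so compression steel does yield.
M_n = (A_s − A'_s) f_y (d − a/2) + A'_s f_y (d − d') = [1659420 × (530 − 91.525) + 226380 × (530 − 53)] × 10⁻⁶ = 727.61 + 107.98 = 835.59 kN·m.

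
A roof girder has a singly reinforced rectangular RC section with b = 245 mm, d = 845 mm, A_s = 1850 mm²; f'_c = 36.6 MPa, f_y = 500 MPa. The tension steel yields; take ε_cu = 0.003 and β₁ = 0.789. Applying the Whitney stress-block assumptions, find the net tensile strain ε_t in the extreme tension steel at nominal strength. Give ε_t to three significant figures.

ε_t ≈ 0.0135

a = A_s f_y/(0.85 f'_c b) = 121.36 mm.
β₁ = 0.789, so c = a/β₁ = 121.36/0.789 = 153.81 mm.
From the linear strain diagram with ε_cu = 0.003: ε_t = 0.003 (d − c)/c = 0.003 × (845 − 153.81)/153.81 = 0.0135.
Since ε_t ≥ 0.005, the section is tension-controlled.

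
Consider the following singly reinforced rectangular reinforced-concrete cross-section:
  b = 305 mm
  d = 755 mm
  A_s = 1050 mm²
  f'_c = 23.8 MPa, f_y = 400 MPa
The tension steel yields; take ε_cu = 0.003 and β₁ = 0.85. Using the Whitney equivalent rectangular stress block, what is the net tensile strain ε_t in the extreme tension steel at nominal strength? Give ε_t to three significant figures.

a = A_s f_y/(0.85 f'_c b) = 68.07 mm.
β₁ = 0.85, so c = a/β₁ = 68.07/0.85 = 80.08 mm.
From the linear strain diagram with ε_cu = 0.003: ε_t = 0.003 (d − c)/c = 0.003 × (755 − 80.08)/80.08 = 0.0253.
Since ε_t ≥ 0.005, the section is tension-controlled.

ε_t ≈ 0.0253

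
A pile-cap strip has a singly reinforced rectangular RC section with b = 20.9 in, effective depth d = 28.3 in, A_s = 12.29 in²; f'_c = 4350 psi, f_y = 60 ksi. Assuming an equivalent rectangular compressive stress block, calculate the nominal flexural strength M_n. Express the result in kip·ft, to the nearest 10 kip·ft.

T = A_s f_y = 12.29 × 60 = 737.4 kips.
a = T/(0.85 f'_c b) = 737.4/(0.85 × 4.35 × 20.9) = 9.542 in.
M_n = T(d − a/2) = 737.4 × (28.3 − 4.771) = 17350.3 kip·in = 17350.3/12 = 1445.86 kip·ft.

M_n ≈ 1450 kip·ft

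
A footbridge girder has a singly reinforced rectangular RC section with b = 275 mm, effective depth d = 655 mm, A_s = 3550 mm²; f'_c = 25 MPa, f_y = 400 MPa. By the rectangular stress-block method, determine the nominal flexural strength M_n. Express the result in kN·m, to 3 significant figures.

M_n ≈ 758 kN·m

T = A_s f_y = 3550 × 400 = 1420000 N = 1420 kN.
From C = T: a = T/(0.85 f'_c b) = 1420000/(0.85 × 25 × 275) = 242.99 mm.
M_n = T(d − a/2) = 1420 kN × (655 − 121.495) mm = 757.58 kN·m.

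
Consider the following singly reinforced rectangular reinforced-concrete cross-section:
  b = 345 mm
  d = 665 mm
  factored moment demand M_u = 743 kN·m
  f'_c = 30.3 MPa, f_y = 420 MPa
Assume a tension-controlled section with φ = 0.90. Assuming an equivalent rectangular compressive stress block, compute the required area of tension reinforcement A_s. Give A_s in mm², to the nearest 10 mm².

A_s ≈ 3360 mm²

M_n = M_u/φ = 743/0.90 = 825.556 kN·m.
With M_n = 0.85 f'_c a b (d − a/2), solve the quadratic for a:
a = d − √(d² − 2M_n/(0.85 f'_c b)) = 665 − √(665² − 2 × 825.556×10⁶/(0.85 × 30.3 × 345)) = 158.64 mm.
A_s = 0.85 f'_c a b / f_y = 0.85 × 30.3 × 158.64 × 345 / 420 = 3356.2 mm².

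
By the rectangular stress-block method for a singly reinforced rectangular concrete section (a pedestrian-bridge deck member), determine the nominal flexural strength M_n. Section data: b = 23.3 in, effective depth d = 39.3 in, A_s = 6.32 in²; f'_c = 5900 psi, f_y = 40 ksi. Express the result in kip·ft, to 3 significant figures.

T = A_s f_y = 6.32 × 40 = 252.8 kips.
a = T/(0.85 f'_c b) = 252.8/(0.85 × 5.9 × 23.3) = 2.163 in.
M_n = T(d − a/2) = 252.8 × (39.3 − 1.0815) = 9661.6 kip·in = 9661.6/12 = 805.13 kip·ft.

M_n ≈ 805 kip·ft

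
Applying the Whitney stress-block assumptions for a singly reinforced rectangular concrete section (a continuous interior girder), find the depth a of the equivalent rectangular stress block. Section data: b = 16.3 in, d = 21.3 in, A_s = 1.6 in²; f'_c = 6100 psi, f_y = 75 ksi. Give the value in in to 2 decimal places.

a ≈ 1.42 in

T = A_s f_y = 1.6 × 75 = 120 kips.
a = T/(0.85 f'_c b) = 120/(0.85 × 6.1 × 16.3) = 1.42 in.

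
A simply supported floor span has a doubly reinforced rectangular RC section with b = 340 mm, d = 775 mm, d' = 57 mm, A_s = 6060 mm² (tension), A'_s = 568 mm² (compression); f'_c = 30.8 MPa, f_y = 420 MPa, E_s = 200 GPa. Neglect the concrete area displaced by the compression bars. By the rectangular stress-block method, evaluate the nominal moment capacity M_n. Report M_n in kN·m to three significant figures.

Assume both tension and compression steel yield.
Net tension couple steel: A_s − A'_s = 5492 mm².
a = (A_s − A'_s) f_y / (0.85 f'_c b) = 2306640/(0.85 × 30.8 × 340) = 259.14 mm.
c = a/β₁ = 259.14/0.83 = 312.22 mm; ε'_s = 0.003(c − d')/c = 0.0025 ≥ f_y/E_s = 0.0021, so compression steel does yield.
M_n = (A_s − A'_s) f_y (d − a/2) + A'_s f_y (d − d') = [2306640 × (775 − 129.57) + 238560 × (775 − 57)] × 10⁻⁶ = 1488.77 + 171.29 = 1660.06 kN·m.

M_n ≈ 1660 kN·m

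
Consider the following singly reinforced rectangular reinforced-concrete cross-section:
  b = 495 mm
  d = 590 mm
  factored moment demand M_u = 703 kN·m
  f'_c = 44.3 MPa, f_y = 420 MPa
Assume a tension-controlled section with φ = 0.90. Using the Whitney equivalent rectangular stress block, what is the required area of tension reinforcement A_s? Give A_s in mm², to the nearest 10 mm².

A_s ≈ 3370 mm²

M_n = M_u/φ = 703/0.90 = 781.111 kN·m.
With M_n = 0.85 f'_c a b (d − a/2), solve the quadratic for a:
a = d − √(d² − 2M_n/(0.85 f'_c b)) = 590 − √(590² − 2 × 781.111×10⁶/(0.85 × 44.3 × 495)) = 75.91 mm.
A_s = 0.85 f'_c a b / f_y = 0.85 × 44.3 × 75.91 × 495 / 420 = 3368.8 mm².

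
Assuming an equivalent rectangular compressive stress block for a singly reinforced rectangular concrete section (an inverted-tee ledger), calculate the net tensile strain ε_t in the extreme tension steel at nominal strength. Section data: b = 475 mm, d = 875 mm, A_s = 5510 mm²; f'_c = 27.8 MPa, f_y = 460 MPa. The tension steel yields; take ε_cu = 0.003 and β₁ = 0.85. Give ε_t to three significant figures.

ε_t ≈ 0.00688

a = A_s f_y/(0.85 f'_c b) = 225.81 mm.
β₁ = 0.85, so c = a/β₁ = 225.81/0.85 = 265.66 mm.
From the linear strain diagram with ε_cu = 0.003: ε_t = 0.003 (d − c)/c = 0.003 × (875 − 265.66)/265.66 = 0.00688.
Since ε_t ≥ 0.005, the section is tension-controlled.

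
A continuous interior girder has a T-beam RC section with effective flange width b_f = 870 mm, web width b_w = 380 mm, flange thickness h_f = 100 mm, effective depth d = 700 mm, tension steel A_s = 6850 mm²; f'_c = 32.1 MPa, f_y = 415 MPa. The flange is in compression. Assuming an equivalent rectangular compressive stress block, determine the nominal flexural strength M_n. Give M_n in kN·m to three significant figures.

Tension: T = A_s f_y = 6850 × 415 = 2842750 N.
Try a within the flange: a = T/(0.85 f'_c b_f) = 2842750/(0.85 × 32.1 × 870) = 119.76 mm.
a = 119.76 > h_f = 100 mm: the block extends into the web. Split into flange-overhang and web parts.
C_f = 0.85 f'_c (b_f − b_w) h_f = 0.85 × 32.1 × (870 − 380) × 100 = 1336965 N.
Remaining web compression depth: a_w = (T − C_f)/(0.85 f'_c b_w) = (2842750 − 1336965)/(0.85 × 32.1 × 380) = 145.23 mm.
M_n = C_f(d − h_f/2) + (T − C_f)(d − a_w/2) = 1336965 × (700 − 50) + 1505785 × (700 − 72.615) = 869.03 + 944.71 = 1813.74 × 10⁶ N·mm.
M_n = 1813.74 kN·m.

M_n ≈ 1810 kN·m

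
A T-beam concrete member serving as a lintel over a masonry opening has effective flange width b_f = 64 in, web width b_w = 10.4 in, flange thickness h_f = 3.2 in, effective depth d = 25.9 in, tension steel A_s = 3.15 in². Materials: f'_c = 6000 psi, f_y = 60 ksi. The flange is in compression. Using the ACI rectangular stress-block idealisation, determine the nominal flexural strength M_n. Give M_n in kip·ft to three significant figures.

Tension: T = A_s f_y = 3.15 × 60 = 189 kips.
Try a within the flange: a = T/(0.85 f'_c b_f) = 189/(0.85 × 6 × 64) = 0.579 in.
Since a = 0.579 ≤ h_f = 3.2 in, the stress block lies entirely in the flange; analyse as a rectangular beam of width b_f.
M_n = T(d − a/2) = 189 × (25.9 − 0.2895) = 4840.4 kip·in.
M_n = 4840.4/12 = 403.37 kip·ft.

M_n ≈ 403 kip·ft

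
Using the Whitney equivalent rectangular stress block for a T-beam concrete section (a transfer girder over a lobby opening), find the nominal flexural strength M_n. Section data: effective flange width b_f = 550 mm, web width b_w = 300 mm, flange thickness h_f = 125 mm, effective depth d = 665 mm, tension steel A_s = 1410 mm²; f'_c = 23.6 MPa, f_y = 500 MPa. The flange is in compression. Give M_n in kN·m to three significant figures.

Tension: T = A_s f_y = 1410 × 500 = 705000 N.
Try a within the flange: a = T/(0.85 f'_c b_f) = 705000/(0.85 × 23.6 × 550) = 63.90 mm.
Since a = 63.90 ≤ h_f = 125 mm, the stress block lies entirely in the flange; analyse as a rectangular beam of width b_f.
M_n = T(d − a/2) = 705000 × (665 − 31.95) = 446.30 × 10⁶ N·mm.
M_n = 446.30 kN·m.

M_n ≈ 446 kN·m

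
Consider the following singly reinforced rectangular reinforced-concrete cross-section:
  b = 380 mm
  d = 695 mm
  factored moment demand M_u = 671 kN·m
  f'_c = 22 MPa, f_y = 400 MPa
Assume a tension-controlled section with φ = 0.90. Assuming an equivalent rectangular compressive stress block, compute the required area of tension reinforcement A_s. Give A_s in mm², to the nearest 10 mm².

A_s ≈ 3060 mm²

M_n = M_u/φ = 671/0.90 = 745.556 kN·m.
With M_n = 0.85 f'_c a b (d − a/2), solve the quadratic for a:
a = d − √(d² − 2M_n/(0.85 f'_c b)) = 695 − √(695² − 2 × 745.556×10⁶/(0.85 × 22 × 380)) = 172.33 mm.
A_s = 0.85 f'_c a b / f_y = 0.85 × 22 × 172.33 × 380 / 400 = 3061.4 mm².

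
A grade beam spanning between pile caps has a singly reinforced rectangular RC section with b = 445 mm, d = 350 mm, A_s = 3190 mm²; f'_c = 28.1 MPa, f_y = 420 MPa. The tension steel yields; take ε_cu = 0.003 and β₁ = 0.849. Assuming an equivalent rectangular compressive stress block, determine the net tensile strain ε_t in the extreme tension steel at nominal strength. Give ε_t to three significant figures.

a = A_s f_y/(0.85 f'_c b) = 126.05 mm.
β₁ = 0.849, so c = a/β₁ = 126.05/0.849 = 148.47 mm.
From the linear strain diagram with ε_cu = 0.003: ε_t = 0.003 (d − c)/c = 0.003 × (350 − 148.47)/148.47 = 0.00407.
ε_t is between 0.004 and 0.005 — transition zone.

ε_t ≈ 0.00407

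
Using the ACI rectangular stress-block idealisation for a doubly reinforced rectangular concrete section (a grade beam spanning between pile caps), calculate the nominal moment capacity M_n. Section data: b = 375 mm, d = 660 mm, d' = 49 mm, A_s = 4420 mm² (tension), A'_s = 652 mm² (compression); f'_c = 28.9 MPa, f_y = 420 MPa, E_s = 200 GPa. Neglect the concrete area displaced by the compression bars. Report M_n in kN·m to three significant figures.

M_n ≈ 1080 kN·m

Assume both tension and compression steel yield.
Net tension couple steel: A_s − A'_s = 3768 mm².
a = (A_s − A'_s) f_y / (0.85 f'_c b) = 1582560/(0.85 × 28.9 × 375) = 171.80 mm.
c = a/β₁ = 171.80/0.844 = 203.55 mm; ε'_s = 0.003(c − d')/c = 0.0023 ≥ f_y/E_s = 0.0021, so compression steel does yield.
M_n = (A_s − A'_s) f_y (d − a/2) + A'_s f_y (d − d') = [1582560 × (660 − 85.9) + 273840 × (660 − 49)] × 10⁻⁶ = 908.55 + 167.32 = 1075.87 kN·m.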